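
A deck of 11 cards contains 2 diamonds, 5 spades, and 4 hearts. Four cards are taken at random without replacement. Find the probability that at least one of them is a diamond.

P(no diamonds) = 9/11 × 8/10 × 7/9 × 6/8 = 3024/7920 = 21/55.
P(at least one) = 1 − 21/55 = 34/55.

34/55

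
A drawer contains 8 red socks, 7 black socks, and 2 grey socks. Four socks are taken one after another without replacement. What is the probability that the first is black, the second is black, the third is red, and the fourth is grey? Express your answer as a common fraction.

Multiply the probability of each draw given the previous ones:
P = 7/17 × 6/16 × 8/15 × 2/14 = 672/57120 = 1/85.

1/85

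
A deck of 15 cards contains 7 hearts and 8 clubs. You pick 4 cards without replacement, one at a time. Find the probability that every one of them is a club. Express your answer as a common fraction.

2/39

P(all clubs) = 8/15 × 7/14 × 6/13 × 5/12 = 1680/32760 = 2/39.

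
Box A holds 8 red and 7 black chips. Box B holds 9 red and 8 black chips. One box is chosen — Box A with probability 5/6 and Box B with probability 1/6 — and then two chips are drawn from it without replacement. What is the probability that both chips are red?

From Box A: P(both red) = (8/15)(7/14) = 4/15.
From Box B: P(both red) = (9/17)(8/16) = 9/34.
Total probability = (5/6)(4/15) + (1/6)(9/34) = 163/612.

163/612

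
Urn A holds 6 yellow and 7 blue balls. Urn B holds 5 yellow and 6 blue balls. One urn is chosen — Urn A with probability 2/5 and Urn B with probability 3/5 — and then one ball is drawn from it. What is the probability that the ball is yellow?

327/715

From Urn A: P(yellow) = 6/13.
From Urn B: P(yellow) = 5/11.
Total probability = (2/5)(6/13) + (3/5)(5/11) = 327/715.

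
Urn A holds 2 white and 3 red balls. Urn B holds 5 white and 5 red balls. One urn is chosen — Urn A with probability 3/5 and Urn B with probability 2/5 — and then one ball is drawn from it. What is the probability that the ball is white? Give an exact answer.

From Urn A: P(white) = 2/5.
From Urn B: P(white) = 5/10.
Total probability = (3/5)(2/5) + (2/5)(5/10) = 11/25.

11/25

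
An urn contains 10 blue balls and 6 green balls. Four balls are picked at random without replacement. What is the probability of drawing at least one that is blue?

361/364

P(no blue) = 6/16 × 5/15 × 4/14 × 3/13 = 360/43680 = 3/364.
P(at least one) = 1 − 3/364 = 361/364.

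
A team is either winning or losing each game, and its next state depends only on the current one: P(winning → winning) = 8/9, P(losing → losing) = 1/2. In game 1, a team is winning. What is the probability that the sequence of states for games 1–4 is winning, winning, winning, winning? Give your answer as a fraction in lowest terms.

512/729

Game 1 is given. For each transition, use the conditional probability from the current state:
P(winning | winning) = 8/9; P(winning | winning) = 8/9; P(winning | winning) = 8/9.
P = 8/9 × 8/9 × 8/9 = 512/729.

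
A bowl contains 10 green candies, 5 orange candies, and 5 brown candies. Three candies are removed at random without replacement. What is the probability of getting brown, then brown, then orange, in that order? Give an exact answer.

5/342

Each draw changes the counts, so multiply the conditional probabilities along the sequence:
P = 5/20 × 4/19 × 5/18 = 100/6840 = 5/342.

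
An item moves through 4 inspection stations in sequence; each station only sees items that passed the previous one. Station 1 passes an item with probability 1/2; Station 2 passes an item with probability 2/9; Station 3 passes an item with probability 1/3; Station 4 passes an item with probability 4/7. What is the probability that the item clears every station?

4/189

Each stage is reached only if all earlier stages succeed, so
P = 1/2 × 2/9 × 1/3 × 4/7 = 8/378 = 4/189.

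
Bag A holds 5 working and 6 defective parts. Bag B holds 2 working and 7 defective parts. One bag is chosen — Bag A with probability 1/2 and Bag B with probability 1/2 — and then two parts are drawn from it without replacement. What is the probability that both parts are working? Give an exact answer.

83/792

From Bag A: P(both working) = (5/11)(4/10) = 2/11.
From Bag B: P(both working) = (2/9)(1/8) = 1/36.
Total probability = (1/2)(2/11) + (1/2)(1/36) = 83/792.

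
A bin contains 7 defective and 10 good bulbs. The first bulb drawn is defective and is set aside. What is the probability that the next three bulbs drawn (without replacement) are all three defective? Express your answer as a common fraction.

1/28

After the first draw, 6 of the remaining 16 bulbs are defective.
P = 6/16 × 5/15 × 4/14 = 120/3360 = 1/28.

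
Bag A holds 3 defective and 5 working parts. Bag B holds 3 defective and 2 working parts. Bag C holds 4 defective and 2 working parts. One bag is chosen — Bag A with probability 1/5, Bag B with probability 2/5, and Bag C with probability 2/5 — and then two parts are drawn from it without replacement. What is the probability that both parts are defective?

211/700

From Bag A: P(both defective) = (3/8)(2/7) = 3/28.
From Bag B: P(both defective) = (3/5)(2/4) = 3/10.
From Bag C: P(both defective) = (4/6)(3/5) = 2/5.
Total probability = (1/5)(3/28) + (2/5)(3/10) + (2/5)(2/5) = 211/700.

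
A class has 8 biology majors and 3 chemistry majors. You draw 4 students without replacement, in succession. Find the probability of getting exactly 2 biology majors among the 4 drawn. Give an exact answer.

14/55

One ordering (biology majors drawn first) has probability 8/11 × 7/10 × 3/9 × 2/8 = 336/7920 = 7/165.
There are C(4,2) = 6 such orderings, each equally likely, so P = 6 × 7/165 = 14/55.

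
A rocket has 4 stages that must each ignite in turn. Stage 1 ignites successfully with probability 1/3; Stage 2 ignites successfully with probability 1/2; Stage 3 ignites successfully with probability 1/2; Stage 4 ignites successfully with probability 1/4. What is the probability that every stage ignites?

1/48

The events are sequential, so multiply the conditional probabilities:
P = 1/3 × 1/2 × 1/2 × 1/4 = 1/48.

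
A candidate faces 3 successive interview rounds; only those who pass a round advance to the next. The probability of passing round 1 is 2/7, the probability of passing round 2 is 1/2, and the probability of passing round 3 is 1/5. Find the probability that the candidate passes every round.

Each stage is reached only if all earlier stages succeed, so
P = 2/7 × 1/2 × 1/5 = 2/70 = 1/35.

1/35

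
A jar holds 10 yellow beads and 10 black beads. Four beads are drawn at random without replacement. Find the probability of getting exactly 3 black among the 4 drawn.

One ordering (black drawn first) has probability 10/20 × 9/19 × 8/18 × 10/17 = 7200/116280 = 20/323.
There are C(4,3) = 4 such orderings, each equally likely, so P = 4 × 20/323 = 80/323.

80/323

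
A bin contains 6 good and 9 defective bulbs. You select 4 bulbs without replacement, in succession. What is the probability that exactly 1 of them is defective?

One ordering (defective drawn first) has probability 9/15 × 6/14 × 5/13 × 4/12 = 1080/32760 = 3/91.
There are C(4,1) = 4 such orderings, each equally likely, so P = 4 × 3/91 = 12/91.

12/91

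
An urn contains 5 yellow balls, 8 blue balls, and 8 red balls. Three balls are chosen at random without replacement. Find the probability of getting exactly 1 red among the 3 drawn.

One ordering (red drawn first) has probability 8/21 × 13/20 × 12/19 = 1248/7980 = 104/665.
There are C(3,1) = 3 such orderings, each equally likely, so P = 3 × 104/665 = 312/665.

312/665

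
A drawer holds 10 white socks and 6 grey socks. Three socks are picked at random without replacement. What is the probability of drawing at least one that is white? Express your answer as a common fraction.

P(no white) = 6/16 × 5/15 × 4/14 = 120/3360 = 1/28.
P(at least one) = 1 − 1/28 = 27/28.

27/28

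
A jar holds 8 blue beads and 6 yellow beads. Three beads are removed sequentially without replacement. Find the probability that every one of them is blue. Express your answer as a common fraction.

2/13

P(every draw is blue) = 8/14 × 7/13 × 6/12 = 336/2184 = 2/13.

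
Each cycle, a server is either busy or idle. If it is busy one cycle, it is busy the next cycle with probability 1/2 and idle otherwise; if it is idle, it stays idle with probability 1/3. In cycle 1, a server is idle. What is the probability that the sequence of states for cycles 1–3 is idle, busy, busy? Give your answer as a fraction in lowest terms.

1/3

Cycle 1 is given. For each transition, use the conditional probability from the current state:
P(busy | idle) = 2/3; P(busy | busy) = 1/2.
P = 2/3 × 1/2 = 2/6 = 1/3.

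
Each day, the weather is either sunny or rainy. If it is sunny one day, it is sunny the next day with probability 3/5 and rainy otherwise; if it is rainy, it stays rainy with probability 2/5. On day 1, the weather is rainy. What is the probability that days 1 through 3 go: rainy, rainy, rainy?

4/25

Day 1 is given. For each transition, use the conditional probability from the current state:
P(rainy | rainy) = 2/5; P(rainy | rainy) = 2/5.
P = 2/5 × 2/5 = 4/25.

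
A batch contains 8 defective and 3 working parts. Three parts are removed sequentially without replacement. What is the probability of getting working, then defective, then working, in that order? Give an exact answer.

Each draw changes the counts, so multiply the conditional probabilities along the sequence:
P = 3/11 × 8/10 × 2/9 = 48/990 = 8/165.

8/165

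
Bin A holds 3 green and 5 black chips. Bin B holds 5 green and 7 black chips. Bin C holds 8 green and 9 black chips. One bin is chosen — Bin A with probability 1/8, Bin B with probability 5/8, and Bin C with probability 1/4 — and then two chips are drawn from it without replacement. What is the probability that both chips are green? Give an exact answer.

From Bin A: P(both green) = (3/8)(2/7) = 3/28.
From Bin B: P(both green) = (5/12)(4/11) = 5/33.
From Bin C: P(both green) = (8/17)(7/16) = 7/34.
Total probability = (1/8)(3/28) + (5/8)(5/33) + (1/4)(7/34) = 20051/125664.

20051/125664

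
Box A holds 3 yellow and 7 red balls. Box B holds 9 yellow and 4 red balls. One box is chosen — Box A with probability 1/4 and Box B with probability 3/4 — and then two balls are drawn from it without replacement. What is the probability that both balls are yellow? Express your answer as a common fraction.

283/780

From Box A: P(both yellow) = (3/10)(2/9) = 1/15.
From Box B: P(both yellow) = (9/13)(8/12) = 6/13.
Total probability = (1/4)(1/15) + (3/4)(6/13) = 283/780.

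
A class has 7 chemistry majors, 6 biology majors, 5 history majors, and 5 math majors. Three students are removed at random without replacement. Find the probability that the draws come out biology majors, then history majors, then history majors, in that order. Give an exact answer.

20/1771

Each draw changes the counts, so multiply the conditional probabilities along the sequence:
P = 6/23 × 5/22 × 4/21 = 120/10626 = 20/1771.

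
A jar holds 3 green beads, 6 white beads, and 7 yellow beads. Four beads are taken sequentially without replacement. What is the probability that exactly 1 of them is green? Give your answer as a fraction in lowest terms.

One ordering (green drawn first) has probability 3/16 × 13/15 × 12/14 × 11/13 = 5148/43680 = 33/280.
There are C(4,1) = 4 such orderings, each equally likely, so P = 4 × 33/280 = 33/70.

33/70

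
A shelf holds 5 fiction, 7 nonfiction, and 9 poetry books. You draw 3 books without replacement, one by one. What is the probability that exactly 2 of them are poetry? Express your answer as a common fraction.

One ordering (poetry drawn first) has probability 9/21 × 8/20 × 12/19 = 864/7980 = 72/665.
There are C(3,2) = 3 such orderings, each equally likely, so P = 3 × 72/665 = 216/665.

216/665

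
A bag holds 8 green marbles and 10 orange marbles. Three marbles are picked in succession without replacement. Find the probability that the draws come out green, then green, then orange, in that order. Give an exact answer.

Each draw changes the counts, so multiply the conditional probabilities along the sequence:
P = 8/18 × 7/17 × 10/16 = 560/4896 = 35/306.

35/306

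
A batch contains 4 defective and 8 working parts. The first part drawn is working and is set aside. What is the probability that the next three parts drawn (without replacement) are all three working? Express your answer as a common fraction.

After the first draw, 7 of the remaining 11 parts are working.
P = 7/11 × 6/10 × 5/9 = 210/990 = 7/33.

7/33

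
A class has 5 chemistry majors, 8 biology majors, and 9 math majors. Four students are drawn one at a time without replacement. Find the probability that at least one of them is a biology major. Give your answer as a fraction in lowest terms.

P(no biology majors) = 14/22 × 13/21 × 12/20 × 11/19 = 24024/175560 = 13/95.
P(at least one) = 1 − 13/95 = 82/95.

82/95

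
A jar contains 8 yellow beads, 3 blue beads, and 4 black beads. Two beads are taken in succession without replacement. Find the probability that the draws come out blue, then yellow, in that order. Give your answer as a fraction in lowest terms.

4/35

Chain rule:
P = 3/15 × 8/14 = 24/210 = 4/35.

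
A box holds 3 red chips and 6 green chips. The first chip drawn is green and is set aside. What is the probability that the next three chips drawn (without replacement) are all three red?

After the first draw, 3 of the remaining 8 chips are red.
P = 3/8 × 2/7 × 1/6 = 6/336 = 1/56.

1/56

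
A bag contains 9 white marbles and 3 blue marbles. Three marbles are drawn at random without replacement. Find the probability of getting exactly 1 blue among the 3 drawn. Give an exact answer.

One ordering (blue drawn first) has probability 3/12 × 9/11 × 8/10 = 216/1320 = 9/55.
There are C(3,1) = 3 such orderings, each equally likely, so P = 3 × 9/55 = 27/55.

27/55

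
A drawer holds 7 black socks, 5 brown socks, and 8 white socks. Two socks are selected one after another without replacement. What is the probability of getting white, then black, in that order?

14/95

Multiply the probability of each draw given the previous ones:
P = 8/20 × 7/19 = 56/380 = 14/95.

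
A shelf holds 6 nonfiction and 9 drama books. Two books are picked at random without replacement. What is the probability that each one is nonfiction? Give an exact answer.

P(every draw is nonfiction) = 6/15 × 5/14 = 30/210 = 1/7.

1/7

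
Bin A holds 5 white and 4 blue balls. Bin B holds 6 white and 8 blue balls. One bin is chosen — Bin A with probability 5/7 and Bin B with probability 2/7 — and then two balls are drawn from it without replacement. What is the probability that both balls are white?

From Bin A: P(both white) = (5/9)(4/8) = 5/18.
From Bin B: P(both white) = (6/14)(5/13) = 15/91.
Total probability = (5/7)(5/18) + (2/7)(15/91) = 2815/11466.

2815/11466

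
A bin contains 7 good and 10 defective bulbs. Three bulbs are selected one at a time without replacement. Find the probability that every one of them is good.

P(every draw is good) = 7/17 × 6/16 × 5/15 = 210/4080 = 7/136.

7/136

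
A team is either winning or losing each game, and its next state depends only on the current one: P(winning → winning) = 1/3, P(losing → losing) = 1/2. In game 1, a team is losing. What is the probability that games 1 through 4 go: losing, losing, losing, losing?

Game 1 is given. For each transition, use the conditional probability from the current state:
P(losing | losing) = 1/2; P(losing | losing) = 1/2; P(losing | losing) = 1/2.
P = 1/2 × 1/2 × 1/2 = 1/8.

1/8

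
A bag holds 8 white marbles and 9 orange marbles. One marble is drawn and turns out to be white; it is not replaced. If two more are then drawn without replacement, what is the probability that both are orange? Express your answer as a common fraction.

After the first draw, 9 of the remaining 16 marbles are orange.
P = 9/16 × 8/15 = 72/240 = 3/10.

3/10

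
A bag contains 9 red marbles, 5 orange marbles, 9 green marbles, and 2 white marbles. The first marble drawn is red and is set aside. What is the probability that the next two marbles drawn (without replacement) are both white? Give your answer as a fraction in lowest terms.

1/276

With the first marble removed, 2 white remain out of 24.
P = 2/24 × 1/23 = 2/552 = 1/276.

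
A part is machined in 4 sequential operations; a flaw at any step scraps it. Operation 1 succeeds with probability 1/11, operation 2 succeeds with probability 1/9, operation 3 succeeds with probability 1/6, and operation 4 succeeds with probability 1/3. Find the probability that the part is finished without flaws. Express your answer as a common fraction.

1/1782

Multiplying along the chain,
P = 1/11 × 1/9 × 1/6 × 1/3 = 1/1782.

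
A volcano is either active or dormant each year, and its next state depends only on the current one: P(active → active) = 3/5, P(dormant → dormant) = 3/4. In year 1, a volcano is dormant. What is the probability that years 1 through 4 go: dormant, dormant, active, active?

Year 1 is given. For each transition, use the conditional probability from the current state:
P(dormant | dormant) = 3/4; P(active | dormant) = 1/4; P(active | active) = 3/5.
P = 3/4 × 1/4 × 3/5 = 9/80.

9/80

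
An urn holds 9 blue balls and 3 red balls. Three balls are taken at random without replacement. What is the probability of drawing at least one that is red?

P(no red) = 9/12 × 8/11 × 7/10 = 504/1320 = 21/55.
P(at least one) = 1 − 21/55 = 34/55.

34/55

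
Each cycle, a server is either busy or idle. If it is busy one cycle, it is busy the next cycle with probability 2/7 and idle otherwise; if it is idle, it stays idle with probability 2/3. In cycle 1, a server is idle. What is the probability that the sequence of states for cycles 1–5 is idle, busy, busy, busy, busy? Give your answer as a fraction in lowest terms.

8/1029

Cycle 1 is given. For each transition, use the conditional probability from the current state:
P(busy | idle) = 1/3; P(busy | busy) = 2/7; P(busy | busy) = 2/7; P(busy | busy) = 2/7.
P = 1/3 × 2/7 × 2/7 × 2/7 = 8/1029.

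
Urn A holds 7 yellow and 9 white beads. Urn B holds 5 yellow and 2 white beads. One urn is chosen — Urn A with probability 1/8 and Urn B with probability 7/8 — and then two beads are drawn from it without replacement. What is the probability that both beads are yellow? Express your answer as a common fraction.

From Urn A: P(both yellow) = (7/16)(6/15) = 7/40.
From Urn B: P(both yellow) = (5/7)(4/6) = 10/21.
Total probability = (1/8)(7/40) + (7/8)(10/21) = 421/960.

421/960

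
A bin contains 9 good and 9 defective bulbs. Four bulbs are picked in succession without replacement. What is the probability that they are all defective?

P(all defective) = 9/18 × 8/17 × 7/16 × 6/15 = 3024/73440 = 7/170.

7/170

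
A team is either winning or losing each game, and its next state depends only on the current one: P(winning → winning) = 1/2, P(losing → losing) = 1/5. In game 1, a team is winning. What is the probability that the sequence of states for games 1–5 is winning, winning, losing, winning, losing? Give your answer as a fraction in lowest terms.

Game 1 is given. For each transition, use the conditional probability from the current state:
P(winning | winning) = 1/2; P(losing | winning) = 1/2; P(winning | losing) = 4/5; P(losing | winning) = 1/2.
P = 1/2 × 1/2 × 4/5 × 1/2 = 4/40 = 1/10.

1/10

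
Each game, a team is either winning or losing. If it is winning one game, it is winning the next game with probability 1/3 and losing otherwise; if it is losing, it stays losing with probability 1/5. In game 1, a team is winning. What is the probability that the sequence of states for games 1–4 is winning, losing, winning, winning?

Game 1 is given. For each transition, use the conditional probability from the current state:
P(losing | winning) = 2/3; P(winning | losing) = 4/5; P(winning | winning) = 1/3.
P = 2/3 × 4/5 × 1/3 = 8/45.

8/45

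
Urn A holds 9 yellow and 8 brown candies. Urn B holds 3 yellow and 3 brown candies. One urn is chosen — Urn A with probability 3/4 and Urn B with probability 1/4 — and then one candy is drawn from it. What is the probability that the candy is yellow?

From Urn A: P(yellow) = 9/17.
From Urn B: P(yellow) = 3/6.
Total probability = (3/4)(9/17) + (1/4)(3/6) = 71/136.

71/136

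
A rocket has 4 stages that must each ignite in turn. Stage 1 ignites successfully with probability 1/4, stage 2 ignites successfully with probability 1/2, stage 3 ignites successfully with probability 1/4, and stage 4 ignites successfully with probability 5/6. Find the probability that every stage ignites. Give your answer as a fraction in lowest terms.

Multiplying along the chain,
P = 1/4 × 1/2 × 1/4 × 5/6 = 5/192.

5/192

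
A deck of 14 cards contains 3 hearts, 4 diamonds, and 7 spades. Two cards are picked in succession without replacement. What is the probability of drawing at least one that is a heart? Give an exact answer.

P(no hearts) = 11/14 × 10/13 = 110/182 = 55/91.
P(at least one) = 1 − 55/91 = 36/91.

36/91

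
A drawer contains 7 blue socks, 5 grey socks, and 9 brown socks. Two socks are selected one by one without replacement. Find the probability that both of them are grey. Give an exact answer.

1/21

P(all grey) = 5/21 × 4/20 = 20/420 = 1/21.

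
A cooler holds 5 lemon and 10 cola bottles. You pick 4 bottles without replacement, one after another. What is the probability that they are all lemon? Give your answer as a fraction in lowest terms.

1/273

P = 5/15 × 4/14 × 3/13 × 2/12 = 120/32760 = 1/273.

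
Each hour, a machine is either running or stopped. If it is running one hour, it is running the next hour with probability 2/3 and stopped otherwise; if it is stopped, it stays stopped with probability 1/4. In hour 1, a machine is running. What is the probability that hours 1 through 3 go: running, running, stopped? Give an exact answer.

Hour 1 is given. For each transition, use the conditional probability from the current state:
P(running | running) = 2/3; P(stopped | running) = 1/3.
P = 2/3 × 1/3 = 2/9.

2/9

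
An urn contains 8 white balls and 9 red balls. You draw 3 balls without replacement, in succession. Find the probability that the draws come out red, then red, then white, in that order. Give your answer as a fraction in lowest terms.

Chain rule:
P = 9/17 × 8/16 × 8/15 = 576/4080 = 12/85.

12/85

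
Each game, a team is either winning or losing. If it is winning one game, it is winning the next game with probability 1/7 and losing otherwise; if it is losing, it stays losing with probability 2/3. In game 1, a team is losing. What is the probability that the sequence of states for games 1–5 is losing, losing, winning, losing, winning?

Game 1 is given. For each transition, use the conditional probability from the current state:
P(losing | losing) = 2/3; P(winning | losing) = 1/3; P(losing | winning) = 6/7; P(winning | losing) = 1/3.
P = 2/3 × 1/3 × 6/7 × 1/3 = 12/189 = 4/63.

4/63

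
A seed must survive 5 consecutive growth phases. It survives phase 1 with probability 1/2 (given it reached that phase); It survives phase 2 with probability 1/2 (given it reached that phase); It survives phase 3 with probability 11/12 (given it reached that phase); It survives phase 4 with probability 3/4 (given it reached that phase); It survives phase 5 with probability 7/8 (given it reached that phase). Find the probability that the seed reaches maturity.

Multiplying along the chain,
P = 1/2 × 1/2 × 11/12 × 3/4 × 7/8 = 231/1536 = 77/512.

77/512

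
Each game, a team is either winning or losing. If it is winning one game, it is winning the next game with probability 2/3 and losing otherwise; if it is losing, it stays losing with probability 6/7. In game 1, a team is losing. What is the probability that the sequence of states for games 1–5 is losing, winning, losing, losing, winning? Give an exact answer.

2/343

Game 1 is given. For each transition, use the conditional probability from the current state:
P(winning | losing) = 1/7; P(losing | winning) = 1/3; P(losing | losing) = 6/7; P(winning | losing) = 1/7.
P = 1/7 × 1/3 × 6/7 × 1/7 = 6/1029 = 2/343.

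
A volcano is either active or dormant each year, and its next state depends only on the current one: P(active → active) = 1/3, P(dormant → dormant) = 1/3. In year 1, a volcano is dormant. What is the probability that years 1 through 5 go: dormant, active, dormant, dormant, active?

8/81

Year 1 is given. For each transition, use the conditional probability from the current state:
P(active | dormant) = 2/3; P(dormant | active) = 2/3; P(dormant | dormant) = 1/3; P(active | dormant) = 2/3.
P = 2/3 × 2/3 × 1/3 × 2/3 = 8/81.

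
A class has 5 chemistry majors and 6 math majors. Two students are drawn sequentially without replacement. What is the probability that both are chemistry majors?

P(every draw is a chemistry major) = 5/11 × 4/10 = 20/110 = 2/11.

2/11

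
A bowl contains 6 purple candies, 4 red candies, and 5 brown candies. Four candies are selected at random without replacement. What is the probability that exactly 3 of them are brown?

One ordering (brown drawn first) has probability 5/15 × 4/14 × 3/13 × 10/12 = 600/32760 = 5/273.
There are C(4,3) = 4 such orderings, each equally likely, so P = 4 × 5/273 = 20/273.

20/273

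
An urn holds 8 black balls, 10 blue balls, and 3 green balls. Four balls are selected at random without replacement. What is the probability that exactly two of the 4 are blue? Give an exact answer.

One ordering (blue drawn first) has probability 10/21 × 9/20 × 11/19 × 10/18 = 9900/143640 = 55/798.
There are C(4,2) = 6 such orderings, each equally likely, so P = 6 × 55/798 = 55/133.

55/133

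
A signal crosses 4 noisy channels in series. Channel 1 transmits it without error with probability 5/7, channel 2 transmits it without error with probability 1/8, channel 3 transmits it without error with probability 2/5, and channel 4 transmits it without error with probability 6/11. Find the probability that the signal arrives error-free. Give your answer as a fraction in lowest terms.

3/154

The events are sequential, so multiply the conditional probabilities:
P = 5/7 × 1/8 × 2/5 × 6/11 = 60/3080 = 3/154.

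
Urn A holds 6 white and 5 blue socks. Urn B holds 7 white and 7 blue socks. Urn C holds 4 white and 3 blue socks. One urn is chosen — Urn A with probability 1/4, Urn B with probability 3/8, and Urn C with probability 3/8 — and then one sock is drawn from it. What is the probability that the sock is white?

663/1232

From Urn A: P(white) = 6/11.
From Urn B: P(white) = 7/14.
From Urn C: P(white) = 4/7.
Total probability = (1/4)(6/11) + (3/8)(7/14) + (3/8)(4/7) = 663/1232.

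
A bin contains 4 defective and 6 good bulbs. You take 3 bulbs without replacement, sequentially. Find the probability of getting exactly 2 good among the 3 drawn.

1/2

One ordering (good drawn first) has probability 6/10 × 5/9 × 4/8 = 120/720 = 1/6.
There are C(3,2) = 3 such orderings, each equally likely, so P = 3 × 1/6 = 1/2.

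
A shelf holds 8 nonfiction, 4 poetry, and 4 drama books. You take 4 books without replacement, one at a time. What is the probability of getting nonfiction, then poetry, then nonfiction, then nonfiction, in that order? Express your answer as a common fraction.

Each draw changes the counts, so multiply the conditional probabilities along the sequence:
P = 8/16 × 4/15 × 7/14 × 6/13 = 1344/43680 = 2/65.

2/65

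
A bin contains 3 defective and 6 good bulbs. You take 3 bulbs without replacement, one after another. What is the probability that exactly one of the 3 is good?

One ordering (good drawn first) has probability 6/9 × 3/8 × 2/7 = 36/504 = 1/14.
There are C(3,1) = 3 such orderings, each equally likely, so P = 3 × 1/14 = 3/14.

3/14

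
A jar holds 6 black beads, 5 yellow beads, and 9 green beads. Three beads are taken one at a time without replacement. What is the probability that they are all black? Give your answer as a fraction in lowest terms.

1/57

P(every draw is black) = 6/20 × 5/19 × 4/18 = 120/6840 = 1/57.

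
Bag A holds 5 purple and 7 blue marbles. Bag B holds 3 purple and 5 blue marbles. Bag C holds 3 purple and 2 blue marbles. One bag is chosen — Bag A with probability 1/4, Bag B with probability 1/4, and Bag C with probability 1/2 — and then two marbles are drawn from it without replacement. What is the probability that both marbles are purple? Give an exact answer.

From Bag A: P(both purple) = (5/12)(4/11) = 5/33.
From Bag B: P(both purple) = (3/8)(2/7) = 3/28.
From Bag C: P(both purple) = (3/5)(2/4) = 3/10.
Total probability = (1/4)(5/33) + (1/4)(3/28) + (1/2)(3/10) = 3967/18480.

3967/18480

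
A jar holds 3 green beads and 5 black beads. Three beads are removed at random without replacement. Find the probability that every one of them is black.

5/28

P = 5/8 × 4/7 × 3/6 = 60/336 = 5/28.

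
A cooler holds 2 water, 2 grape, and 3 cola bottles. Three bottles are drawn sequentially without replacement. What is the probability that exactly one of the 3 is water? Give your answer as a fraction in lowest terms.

4/7

One ordering (water drawn first) has probability 2/7 × 5/6 × 4/5 = 40/210 = 4/21.
There are C(3,1) = 3 such orderings, each equally likely, so P = 3 × 4/21 = 4/7.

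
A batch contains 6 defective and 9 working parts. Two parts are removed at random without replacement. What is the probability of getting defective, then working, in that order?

Each draw changes the counts, so multiply the conditional probabilities along the sequence:
P = 6/15 × 9/14 = 54/210 = 9/35.

9/35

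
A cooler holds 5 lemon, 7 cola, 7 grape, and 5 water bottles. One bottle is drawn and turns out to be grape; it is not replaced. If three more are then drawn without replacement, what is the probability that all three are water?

With the first bottle removed, 5 water remain out of 23.
P = 5/23 × 4/22 × 3/21 = 60/10626 = 10/1771.

10/1771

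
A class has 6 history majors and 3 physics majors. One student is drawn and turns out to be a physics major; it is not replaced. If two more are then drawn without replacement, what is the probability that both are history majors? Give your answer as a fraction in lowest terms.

15/28

After the first draw, 6 of the remaining 8 students are history majors.
P = 6/8 × 5/7 = 30/56 = 15/28.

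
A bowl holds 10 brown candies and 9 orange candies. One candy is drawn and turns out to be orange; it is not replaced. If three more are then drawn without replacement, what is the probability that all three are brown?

5/34

With the first candy removed, 10 brown remain out of 18.
P = 10/18 × 9/17 × 8/16 = 720/4896 = 5/34.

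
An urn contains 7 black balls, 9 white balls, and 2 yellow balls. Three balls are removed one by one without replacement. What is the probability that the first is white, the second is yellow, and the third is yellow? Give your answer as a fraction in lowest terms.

Chain rule:
P = 9/18 × 2/17 × 1/16 = 18/4896 = 1/272.

1/272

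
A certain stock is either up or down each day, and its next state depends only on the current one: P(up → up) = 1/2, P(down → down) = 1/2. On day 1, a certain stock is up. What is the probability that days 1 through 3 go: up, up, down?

Day 1 is given. For each transition, use the conditional probability from the current state:
P(up | up) = 1/2; P(down | up) = 1/2.
P = 1/2 × 1/2 = 1/4.

1/4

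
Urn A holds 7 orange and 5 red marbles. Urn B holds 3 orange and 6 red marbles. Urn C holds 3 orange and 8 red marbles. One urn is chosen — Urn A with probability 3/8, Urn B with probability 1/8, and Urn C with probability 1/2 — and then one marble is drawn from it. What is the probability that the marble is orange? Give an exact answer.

From Urn A: P(orange) = 7/12.
From Urn B: P(orange) = 3/9.
From Urn C: P(orange) = 3/11.
Total probability = (3/8)(7/12) + (1/8)(3/9) + (1/2)(3/11) = 419/1056.

419/1056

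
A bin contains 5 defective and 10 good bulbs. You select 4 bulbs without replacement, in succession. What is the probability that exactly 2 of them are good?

One ordering (good drawn first) has probability 10/15 × 9/14 × 5/13 × 4/12 = 1800/32760 = 5/91.
There are C(4,2) = 6 such orderings, each equally likely, so P = 6 × 5/91 = 30/91.

30/91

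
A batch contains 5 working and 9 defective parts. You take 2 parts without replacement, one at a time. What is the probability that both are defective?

36/91

P = 9/14 × 8/13 = 72/182 = 36/91.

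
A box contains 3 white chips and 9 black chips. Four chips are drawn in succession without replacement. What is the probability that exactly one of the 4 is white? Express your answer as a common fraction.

One ordering (white drawn first) has probability 3/12 × 9/11 × 8/10 × 7/9 = 1512/11880 = 7/55.
There are C(4,1) = 4 such orderings, each equally likely, so P = 4 × 7/55 = 28/55.

28/55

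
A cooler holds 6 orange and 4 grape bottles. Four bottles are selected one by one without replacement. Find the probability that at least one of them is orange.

P(no orange) = 4/10 × 3/9 × 2/8 × 1/7 = 24/5040 = 1/210.
P(at least one) = 1 − 1/210 = 209/210.

209/210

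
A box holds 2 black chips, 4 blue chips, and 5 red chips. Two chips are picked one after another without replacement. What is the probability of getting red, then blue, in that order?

2/11

Multiply the probability of each draw given the previous ones:
P = 5/11 × 4/10 = 20/110 = 2/11.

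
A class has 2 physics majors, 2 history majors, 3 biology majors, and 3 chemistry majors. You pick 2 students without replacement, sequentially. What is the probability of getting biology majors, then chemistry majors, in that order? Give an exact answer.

Each draw changes the counts, so multiply the conditional probabilities along the sequence:
P = 3/10 × 3/9 = 9/90 = 1/10.

1/10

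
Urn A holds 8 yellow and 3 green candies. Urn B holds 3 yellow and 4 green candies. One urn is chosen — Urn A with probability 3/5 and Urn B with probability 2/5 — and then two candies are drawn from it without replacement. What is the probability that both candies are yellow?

698/1925

From Urn A: P(both yellow) = (8/11)(7/10) = 28/55.
From Urn B: P(both yellow) = (3/7)(2/6) = 1/7.
Total probability = (3/5)(28/55) + (2/5)(1/7) = 698/1925.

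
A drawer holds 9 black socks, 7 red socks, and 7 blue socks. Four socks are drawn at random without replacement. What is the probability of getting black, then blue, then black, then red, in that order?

21/1265

Each draw changes the counts, so multiply the conditional probabilities along the sequence:
P = 9/23 × 7/22 × 8/21 × 7/20 = 3528/212520 = 21/1265.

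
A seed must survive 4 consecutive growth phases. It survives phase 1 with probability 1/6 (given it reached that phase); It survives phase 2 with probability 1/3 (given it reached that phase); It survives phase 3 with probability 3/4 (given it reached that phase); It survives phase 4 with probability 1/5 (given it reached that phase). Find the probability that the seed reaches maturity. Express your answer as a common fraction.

The events are sequential, so multiply the conditional probabilities:
P = 1/6 × 1/3 × 3/4 × 1/5 = 3/360 = 1/120.

1/120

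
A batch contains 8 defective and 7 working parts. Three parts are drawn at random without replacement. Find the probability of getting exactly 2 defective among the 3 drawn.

28/65

One ordering (defective drawn first) has probability 8/15 × 7/14 × 7/13 = 392/2730 = 28/195.
There are C(3,2) = 3 such orderings, each equally likely, so P = 3 × 28/195 = 28/65.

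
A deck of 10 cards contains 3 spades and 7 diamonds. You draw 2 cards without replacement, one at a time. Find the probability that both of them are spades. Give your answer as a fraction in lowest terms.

1/15

P = 3/10 × 2/9 = 6/90 = 1/15.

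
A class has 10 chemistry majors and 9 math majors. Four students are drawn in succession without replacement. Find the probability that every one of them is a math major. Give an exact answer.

P = 9/19 × 8/18 × 7/17 × 6/16 = 3024/93024 = 21/646.

21/646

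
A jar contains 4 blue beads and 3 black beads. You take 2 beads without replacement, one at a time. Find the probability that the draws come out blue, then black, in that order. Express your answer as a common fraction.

Chain rule:
P = 4/7 × 3/6 = 12/42 = 2/7.

2/7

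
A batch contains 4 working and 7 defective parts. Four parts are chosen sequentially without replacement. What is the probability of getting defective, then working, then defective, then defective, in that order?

7/66

Each draw changes the counts, so multiply the conditional probabilities along the sequence:
P = 7/11 × 4/10 × 6/9 × 5/8 = 840/7920 = 7/66.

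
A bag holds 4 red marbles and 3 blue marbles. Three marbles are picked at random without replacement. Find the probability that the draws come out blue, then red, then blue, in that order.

4/35

Chain rule:
P = 3/7 × 4/6 × 2/5 = 24/210 = 4/35.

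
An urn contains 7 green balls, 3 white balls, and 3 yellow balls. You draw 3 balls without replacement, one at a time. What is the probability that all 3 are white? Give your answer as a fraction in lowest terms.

P(all white) = 3/13 × 2/12 × 1/11 = 6/1716 = 1/286.

1/286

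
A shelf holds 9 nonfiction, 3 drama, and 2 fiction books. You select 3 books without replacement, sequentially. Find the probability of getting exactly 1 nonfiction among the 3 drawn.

One ordering (nonfiction drawn first) has probability 9/14 × 5/13 × 4/12 = 180/2184 = 15/182.
There are C(3,1) = 3 such orderings, each equally likely, so P = 3 × 15/182 = 45/182.

45/182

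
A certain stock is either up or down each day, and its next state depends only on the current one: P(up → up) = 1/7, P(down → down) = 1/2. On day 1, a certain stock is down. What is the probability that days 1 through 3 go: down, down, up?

Day 1 is given. For each transition, use the conditional probability from the current state:
P(down | down) = 1/2; P(up | down) = 1/2.
P = 1/2 × 1/2 = 1/4.

1/4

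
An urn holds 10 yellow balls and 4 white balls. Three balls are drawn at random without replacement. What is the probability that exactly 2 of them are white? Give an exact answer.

One ordering (white drawn first) has probability 4/14 × 3/13 × 10/12 = 120/2184 = 5/91.
There are C(3,2) = 3 such orderings, each equally likely, so P = 3 × 5/91 = 15/91.

15/91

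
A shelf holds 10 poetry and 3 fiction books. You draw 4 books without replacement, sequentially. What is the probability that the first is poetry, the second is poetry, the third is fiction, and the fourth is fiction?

Chain rule:
P = 10/13 × 9/12 × 3/11 × 2/10 = 540/17160 = 9/286.

9/286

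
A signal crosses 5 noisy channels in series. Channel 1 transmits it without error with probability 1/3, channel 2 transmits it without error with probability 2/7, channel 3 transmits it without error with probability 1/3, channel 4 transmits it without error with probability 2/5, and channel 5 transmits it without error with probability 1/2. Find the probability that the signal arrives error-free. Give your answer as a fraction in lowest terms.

The events are sequential, so multiply the conditional probabilities:
P = 1/3 × 2/7 × 1/3 × 2/5 × 1/2 = 4/630 = 2/315.

2/315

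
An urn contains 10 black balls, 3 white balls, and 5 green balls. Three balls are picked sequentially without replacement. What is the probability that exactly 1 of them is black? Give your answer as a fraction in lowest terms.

One ordering (black drawn first) has probability 10/18 × 8/17 × 7/16 = 560/4896 = 35/306.
There are C(3,1) = 3 such orderings, each equally likely, so P = 3 × 35/306 = 35/102.

35/102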